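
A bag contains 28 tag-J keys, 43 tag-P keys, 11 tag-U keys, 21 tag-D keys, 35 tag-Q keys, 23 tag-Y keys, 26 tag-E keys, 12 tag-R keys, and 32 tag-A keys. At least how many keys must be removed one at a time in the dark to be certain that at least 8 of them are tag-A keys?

207

In the worst case for collecting tag-A keys, every non-tag-A key comes out first.
There are 28 + 43 + 11 + 21 + 35 + 23 + 26 + 12 = 199 non-tag-A keys altogether.
After those, each further key must be tag-A, so 199 + 8 = 207 draws guarantee 8 tag-A keys.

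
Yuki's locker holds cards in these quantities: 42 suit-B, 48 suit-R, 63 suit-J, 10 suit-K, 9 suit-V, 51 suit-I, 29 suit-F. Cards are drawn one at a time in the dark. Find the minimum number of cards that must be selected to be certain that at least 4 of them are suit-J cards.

In the worst case for collecting suit-J cards, every non-suit-J card comes out first.
There are 42 + 48 + 10 + 9 + 51 + 29 = 189 non-suit-J cards altogether.
After those, each further card must be suit-J, so 189 + 4 = 193 draws guarantee 4 suit-J cards.

193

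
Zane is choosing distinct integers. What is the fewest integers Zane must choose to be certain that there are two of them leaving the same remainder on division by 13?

The 13 residue classes mod 13 are the pigeonholes.
With 13 integers one could put 1 in each residue class and have no class reach 2.
The 14th integer pushes some class to 2, so 13·1 + 1 = 14.

14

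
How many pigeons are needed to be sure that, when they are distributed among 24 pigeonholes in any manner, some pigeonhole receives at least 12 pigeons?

With 264 pigeons one could put exactly 11 in each of the 24 pigeonholes, and no pigeonhole would reach 12.
One more pigeon must land in a pigeonhole that already has 11, giving it 12.
So 24 × 11 + 1 = 265 pigeons are required.

265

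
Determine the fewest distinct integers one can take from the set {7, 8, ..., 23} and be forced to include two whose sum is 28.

11

Group the elements by complementary pair {x, 28−x}: {7,21}, {8,20}, {9,19}, …, giving 7 two-element pairs; the single value 14 (it cannot pair with itself since the integers are distinct); and 2 integers whose partner 28−x falls outside [7,23].
Treating each of those 10 groups as a pigeonhole, one can pick one integer per group — 10 integers — with no two summing to 28.
The 11th integer lands in an occupied pair, forcing a sum of 28.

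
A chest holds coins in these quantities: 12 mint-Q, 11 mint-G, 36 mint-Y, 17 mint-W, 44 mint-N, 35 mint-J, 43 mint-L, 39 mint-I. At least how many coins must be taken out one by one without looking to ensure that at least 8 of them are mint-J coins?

210

In the worst case for collecting mint-J coins, every non-mint-J coin comes out first.
There are 12 + 11 + 36 + 17 + 44 + 43 + 39 = 202 non-mint-J coins altogether.
After those, each further coin must be mint-J, so 202 + 8 = 210 draws guarantee 8 mint-J coins.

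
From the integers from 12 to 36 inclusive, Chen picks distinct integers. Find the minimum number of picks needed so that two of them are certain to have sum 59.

19

Group the elements by complementary pair {x, 59−x}: {23,36}, {24,35}, {25,34}, …, giving 7 two-element pairs and 11 integers whose partner 59−x falls outside [12,36].
Treating each of those 18 groups as a pigeonhole, one can pick one integer per group — 18 integers — with no two summing to 59.
The 19th integer lands in an occupied pair, forcing a sum of 59.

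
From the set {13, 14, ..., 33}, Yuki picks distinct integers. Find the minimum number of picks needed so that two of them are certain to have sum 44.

13

Two chosen integers sum to 44 exactly when both halves of some pair {x, 44−x} with 13 ≤ x ≤ 44−x ≤ 31 are chosen — 9 such pairs.
The remaining 3 elements (those with no distinct partner in range) can never complete a 44-sum, so the worst case takes all of them and one from each pair: 3 + 9 = 12.
The 13th integer has to be the second member of some pair, so 12 + 1 = 13.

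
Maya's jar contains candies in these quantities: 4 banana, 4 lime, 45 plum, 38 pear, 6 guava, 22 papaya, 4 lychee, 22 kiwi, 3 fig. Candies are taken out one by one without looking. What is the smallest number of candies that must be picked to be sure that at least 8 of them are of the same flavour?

50

Pigeonhole: the 9 flavours are the holes; the candies drawn are the pigeons.
To avoid 8 of any one flavour, the worst case takes at most 7 of each flavour, or every candy of a flavour that has fewer than 7.
That gives 4 + 4 + 7 + 7 + 6 + 7 + 4 + 7 + 3 = 49 candies with no flavour reaching 8.
The next candy forces some flavour to 8, so 49 + 1 = 50.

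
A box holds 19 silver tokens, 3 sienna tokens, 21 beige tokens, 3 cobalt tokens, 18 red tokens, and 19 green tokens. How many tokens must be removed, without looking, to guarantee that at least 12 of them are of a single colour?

The 6 colours are the holes; the tokens drawn are the pigeons.
To avoid 12 of any one colour, the worst case takes at most 11 of each colour, or every token of a colour that has fewer than 11.
That gives 11 + 3 + 11 + 3 + 11 + 11 = 50 tokens with no colour reaching 12.
The next token forces some colour to 12, so 50 + 1 = 51.

51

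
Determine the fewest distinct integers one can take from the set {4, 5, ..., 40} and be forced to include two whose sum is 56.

A set avoiding the sum 56 can contain at most one of each pair {x, 56−x}, plus the 13 elements whose complement lies outside the range or equal to its own complement.
The integers 4, …, 28 (25 of them) are such a set: any two sum to at least 4+5 = 9 and at most 27+28 = 55 < 56.
Any 26th integer completes one of the 12 pairs, so 26 choices force a sum of 56.

26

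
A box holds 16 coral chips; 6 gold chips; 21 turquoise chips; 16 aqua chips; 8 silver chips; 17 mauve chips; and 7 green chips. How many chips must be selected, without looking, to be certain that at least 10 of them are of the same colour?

An adversary could hand out at most 9 chips per colour (gold, silver, green run out sooner): 9 + 6 + 9 + 9 + 8 + 9 + 7 = 57 chips and still no colour has 10.
One more chip lands in a colour already at 9, so 58 draws are enough and 57 are not.

58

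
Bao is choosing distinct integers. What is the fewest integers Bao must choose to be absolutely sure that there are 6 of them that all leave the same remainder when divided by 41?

206

By the pigeonhole principle, the 41 residue classes mod 41 are the pigeonholes.
With 205 integers one could put 5 in each residue class and have no class reach 6.
The 206th integer pushes some class to 6, so 41·5 + 1 = 206.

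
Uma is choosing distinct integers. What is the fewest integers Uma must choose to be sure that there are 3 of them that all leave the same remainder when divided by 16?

Pigeonhole: the 16 residue classes mod 16 are the pigeonholes.
With 32 integers one could put 2 in each residue class and have no class reach 3.
The 33rd integer pushes some class to 3, so 16·2 + 1 = 33.

33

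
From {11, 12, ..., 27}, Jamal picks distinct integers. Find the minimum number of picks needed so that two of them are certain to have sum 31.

13

Two chosen integers sum to 31 exactly when both halves of some pair {x, 31−x} with 11 ≤ x ≤ 31−x ≤ 20 are chosen — 5 such pairs.
The remaining 7 elements (those with no distinct partner in range) can never complete a 31-sum, so the worst case takes all of them and one from each pair: 7 + 5 = 12.
Pigeonhole: the 13th integer has to be the second member of some pair, so 12 + 1 = 13.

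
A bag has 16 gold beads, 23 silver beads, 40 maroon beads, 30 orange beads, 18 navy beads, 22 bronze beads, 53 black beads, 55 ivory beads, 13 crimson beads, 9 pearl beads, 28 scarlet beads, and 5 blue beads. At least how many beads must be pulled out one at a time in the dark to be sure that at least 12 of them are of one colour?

125

By the pigeonhole principle, the 12 colours are the holes; the beads drawn are the pigeons.
To avoid 12 of any one colour, the worst case takes at most 11 of each colour, or every bead of a colour that has fewer than 11.
That gives 11 + 11 + 11 + 11 + 11 + 11 + 11 + 11 + 11 + 9 + 11 + 5 = 124 beads with no colour reaching 12.
The next bead forces some colour to 12, so 124 + 1 = 125.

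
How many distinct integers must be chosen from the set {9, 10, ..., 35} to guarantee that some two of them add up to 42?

Two chosen integers sum to 42 exactly when both halves of some pair {x, 42−x} with 9 ≤ x ≤ 42−x ≤ 33 are chosen — 12 such pairs.
The remaining 3 elements (those with no distinct partner in range) can never complete a 42-sum, so the worst case takes all of them and one from each pair: 3 + 12 = 15.
By pigeonhole, the 16th integer has to be the second member of some pair, so 15 + 1 = 16.

16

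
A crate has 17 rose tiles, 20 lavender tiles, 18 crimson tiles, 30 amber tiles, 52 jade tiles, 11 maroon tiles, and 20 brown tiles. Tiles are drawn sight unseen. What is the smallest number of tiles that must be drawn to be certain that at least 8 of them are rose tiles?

159

In the worst case for collecting rose tiles, every non-rose tile comes out first.
There are 20 + 18 + 30 + 52 + 11 + 20 = 151 non-rose tiles altogether.
After those, each further tile must be rose, so 151 + 8 = 159 draws guarantee 8 rose tiles.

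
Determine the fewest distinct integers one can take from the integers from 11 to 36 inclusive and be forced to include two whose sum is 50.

16

A set avoiding the sum 50 can contain at most one of each pair {x, 50−x}, plus the 4 elements whose complement lies outside the range or equal to its own complement.
The integers 11, …, 25 (15 of them) are such a set: any two sum to at least 11+12 = 23 and at most 24+25 = 49 < 50.
By pigeonhole, any 16th integer completes one of the 11 pairs, so 16 choices force a sum of 50.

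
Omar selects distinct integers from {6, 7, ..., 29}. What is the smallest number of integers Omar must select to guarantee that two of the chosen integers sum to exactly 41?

16

Two chosen integers sum to 41 exactly when both halves of some pair {x, 41−x} with 12 ≤ x ≤ 41−x ≤ 29 are chosen — 9 such pairs.
The remaining 6 elements (those with no distinct partner in range) can never complete a 41-sum, so the worst case takes all of them and one from each pair: 6 + 9 = 15.
The 16th integer has to be the second member of some pair, so 15 + 1 = 16.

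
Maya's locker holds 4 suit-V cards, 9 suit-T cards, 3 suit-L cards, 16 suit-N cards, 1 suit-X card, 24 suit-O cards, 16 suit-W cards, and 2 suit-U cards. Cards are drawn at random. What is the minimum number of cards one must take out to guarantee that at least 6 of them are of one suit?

31

An adversary could hand out at most 5 cards per suit (4 suits run out sooner): 4 + 5 + 3 + 5 + 1 + 5 + 5 + 2 = 30 cards and still no suit has 6.
One more card lands in a suit already at 5, so 31 draws are enough and 30 are not.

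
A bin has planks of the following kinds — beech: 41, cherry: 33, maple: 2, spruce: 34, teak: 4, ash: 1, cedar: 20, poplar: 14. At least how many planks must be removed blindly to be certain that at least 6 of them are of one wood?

The 8 woods are the holes; the planks drawn are the pigeons.
To avoid 6 of any one wood, the worst case takes at most 5 of each wood, or every plank of a wood that has fewer than 5.
That gives 5 + 5 + 2 + 5 + 4 + 1 + 5 + 5 = 32 planks with no wood reaching 6.
The next plank forces some wood to 6, so 32 + 1 = 33.

33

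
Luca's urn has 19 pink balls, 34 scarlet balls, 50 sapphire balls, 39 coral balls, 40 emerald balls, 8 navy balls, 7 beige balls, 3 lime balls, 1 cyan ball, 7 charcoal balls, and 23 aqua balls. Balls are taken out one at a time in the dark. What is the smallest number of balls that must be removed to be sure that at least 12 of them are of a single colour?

93

Put each drawn ball into a box by colour. The largest draw with every box below 12 takes min(count, 11) from each colour; colours with fewer than 11 contribute all they have.
Σ min(cᵢ, 11) = 11 + 11 + 11 + 11 + 11 + 8 + 7 + 3 + 1 + 7 + 11 = 92.
Draw number 92 + 1 = 93 must push one box to 12.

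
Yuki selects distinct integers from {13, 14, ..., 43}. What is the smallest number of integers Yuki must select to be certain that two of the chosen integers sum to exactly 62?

Two chosen integers sum to 62 exactly when both halves of some pair {x, 62−x} with 19 ≤ x ≤ 62−x ≤ 43 are chosen — 12 such pairs.
The remaining 7 elements (those with no distinct partner in range) can never complete a 62-sum, so the worst case takes all of them and one from each pair: 7 + 12 = 19.
Pigeonhole: the 20th integer has to be the second member of some pair, so 19 + 1 = 20.

20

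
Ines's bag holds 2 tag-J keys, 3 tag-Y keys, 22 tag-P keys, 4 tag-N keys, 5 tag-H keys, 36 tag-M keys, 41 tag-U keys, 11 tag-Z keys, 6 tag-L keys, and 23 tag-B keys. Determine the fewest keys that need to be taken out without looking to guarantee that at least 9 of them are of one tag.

Pigeonhole: the 10 tags are the holes; the keys drawn are the pigeons.
To avoid 9 of any one tag, the worst case takes at most 8 of each tag, or every key of a tag that has fewer than 8.
That gives 2 + 3 + 8 + 4 + 5 + 8 + 8 + 8 + 6 + 8 = 60 keys with no tag reaching 9.
The next key forces some tag to 9, so 60 + 1 = 61.

61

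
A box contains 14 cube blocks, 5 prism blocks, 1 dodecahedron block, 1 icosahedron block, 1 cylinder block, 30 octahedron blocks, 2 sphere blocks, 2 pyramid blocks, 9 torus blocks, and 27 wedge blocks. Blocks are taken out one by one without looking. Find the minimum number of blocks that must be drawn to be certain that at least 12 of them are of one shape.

55

By pigeonhole, the 10 shapes are the holes; the blocks drawn are the pigeons.
To avoid 12 of any one shape, the worst case takes at most 11 of each shape, or every block of a shape that has fewer than 11.
That gives 11 + 5 + 1 + 1 + 1 + 11 + 2 + 2 + 9 + 11 = 54 blocks with no shape reaching 12.
The next block forces some shape to 12, so 54 + 1 = 55.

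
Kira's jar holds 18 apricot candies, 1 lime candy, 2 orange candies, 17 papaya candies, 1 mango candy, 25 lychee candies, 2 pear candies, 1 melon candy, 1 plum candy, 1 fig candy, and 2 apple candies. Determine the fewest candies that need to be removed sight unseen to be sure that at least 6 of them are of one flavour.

By the pigeonhole principle, put each drawn candy into a box by flavour. The largest draw with every box below 6 takes min(count, 5) from each flavour; flavours with fewer than 5 contribute all they have.
Σ min(cᵢ, 5) = 5 + 1 + 2 + 5 + 1 + 5 + 2 + 1 + 1 + 1 + 2 = 26.
Draw number 26 + 1 = 27 must push one box to 6.

27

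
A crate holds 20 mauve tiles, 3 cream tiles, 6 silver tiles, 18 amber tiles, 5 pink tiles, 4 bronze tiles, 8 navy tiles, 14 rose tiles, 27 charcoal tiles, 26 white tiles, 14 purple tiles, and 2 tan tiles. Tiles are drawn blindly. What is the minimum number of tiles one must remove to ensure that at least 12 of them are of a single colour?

The 12 colours are the holes; the tiles drawn are the pigeons.
To avoid 12 of any one colour, the worst case takes at most 11 of each colour, or every tile of a colour that has fewer than 11.
That gives 11 + 3 + 6 + 11 + 5 + 4 + 8 + 11 + 11 + 11 + 11 + 2 = 94 tiles with no colour reaching 12.
The next tile forces some colour to 12, so 94 + 1 = 95.

95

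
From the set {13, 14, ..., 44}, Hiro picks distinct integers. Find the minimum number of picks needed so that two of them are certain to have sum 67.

Two chosen integers sum to 67 exactly when both halves of some pair {x, 67−x} with 23 ≤ x ≤ 67−x ≤ 44 are chosen — 11 such pairs.
The remaining 10 elements (those with no distinct partner in range) can never complete a 67-sum, so the worst case takes all of them and one from each pair: 10 + 11 = 21.
By the pigeonhole principle, the 22nd integer has to be the second member of some pair, so 21 + 1 = 22.

22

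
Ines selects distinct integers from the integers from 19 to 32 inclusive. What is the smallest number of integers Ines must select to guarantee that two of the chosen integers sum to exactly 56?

Group the elements by complementary pair {x, 56−x}: {24,32}, {25,31}, {26,30}, …, giving 4 two-element pairs; the single value 28 (it cannot pair with itself since the integers are distinct); and 5 integers whose partner 56−x falls outside [19,32].
Treating each of those 10 groups as a pigeonhole, one can pick one integer per group — 10 integers — with no two summing to 56.
The 11th integer lands in an occupied pair, forcing a sum of 56.

11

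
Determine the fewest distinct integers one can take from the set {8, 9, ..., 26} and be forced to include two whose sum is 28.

Two chosen integers sum to 28 exactly when both halves of some pair {x, 28−x} with 8 ≤ x ≤ 28−x ≤ 20 are chosen — 6 such pairs.
The remaining 7 elements (those with no distinct partner in range) can never complete a 28-sum, so the worst case takes all of them and one from each pair: 7 + 6 = 13.
By pigeonhole, the 14th integer has to be the second member of some pair, so 13 + 1 = 14.

14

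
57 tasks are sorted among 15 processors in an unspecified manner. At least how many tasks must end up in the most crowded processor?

4

By pigeonhole, the 15 processors are the holes and the 57 tasks are the pigeons.
If every processor held at most 3 tasks, the total would be at most 15 × 3 = 45, which is less than 57.
So some processor holds at least ⌈57/15⌉ = 4 tasks.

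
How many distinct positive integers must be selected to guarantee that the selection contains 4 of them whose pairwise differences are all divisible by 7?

22

Integers whose pairwise differences are multiples of 7 are exactly those sharing a remainder mod 7. The 7 residue classes mod 7 are the pigeonholes.
With 21 integers one could put 3 in each residue class and have no class reach 4.
The 22nd integer pushes some class to 4, so 7·3 + 1 = 22.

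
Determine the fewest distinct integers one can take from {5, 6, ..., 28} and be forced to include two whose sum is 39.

Two chosen integers sum to 39 exactly when both halves of some pair {x, 39−x} with 11 ≤ x ≤ 39−x ≤ 28 are chosen — 9 such pairs.
The remaining 6 elements (those with no distinct partner in range) can never complete a 39-sum, so the worst case takes all of them and one from each pair: 6 + 9 = 15.
By the pigeonhole principle, the 16th integer has to be the second member of some pair, so 15 + 1 = 16.

16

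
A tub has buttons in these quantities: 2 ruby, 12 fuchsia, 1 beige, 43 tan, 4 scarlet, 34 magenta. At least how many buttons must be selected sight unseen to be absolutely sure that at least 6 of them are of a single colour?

An adversary could hand out at most 5 buttons per colour (ruby, beige, scarlet run out sooner): 2 + 5 + 1 + 5 + 4 + 5 = 22 buttons and still no colour has 6.
One more button lands in a colour already at 5, so 23 draws are enough and 22 are not.

23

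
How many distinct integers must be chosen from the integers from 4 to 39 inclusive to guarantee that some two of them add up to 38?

22

Two chosen integers sum to 38 exactly when both halves of some pair {x, 38−x} with 4 ≤ x ≤ 38−x ≤ 34 are chosen — 15 such pairs.
The remaining 6 elements (those with no distinct partner in range) can never complete a 38-sum, so the worst case takes all of them and one from each pair: 6 + 15 = 21.
The 22nd integer has to be the second member of some pair, so 21 + 1 = 22.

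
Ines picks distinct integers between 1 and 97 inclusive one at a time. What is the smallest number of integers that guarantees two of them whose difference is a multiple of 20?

21

Integers whose pairwise differences are multiples of 20 are exactly those sharing a remainder mod 20. Pigeonhole: the 20 residue classes mod 20 are the pigeonholes.
With 20 integers one could put 1 in each residue class and have no class reach 2.
The 21st integer pushes some class to 2, so 20·1 + 1 = 21.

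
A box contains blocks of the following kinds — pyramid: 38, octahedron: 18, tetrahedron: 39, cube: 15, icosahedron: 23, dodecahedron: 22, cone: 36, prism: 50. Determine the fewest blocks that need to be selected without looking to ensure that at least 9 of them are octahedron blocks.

In the worst case for collecting octahedron blocks, every non-octahedron block comes out first.
There are 38 + 39 + 15 + 23 + 22 + 36 + 50 = 223 non-octahedron blocks altogether.
After those, each further block must be octahedron, so 223 + 9 = 232 draws guarantee 9 octahedron blocks.

232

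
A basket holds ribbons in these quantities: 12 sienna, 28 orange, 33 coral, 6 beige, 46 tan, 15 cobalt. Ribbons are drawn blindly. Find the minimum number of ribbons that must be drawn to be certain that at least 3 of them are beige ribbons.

In the worst case for collecting beige ribbons, every non-beige ribbon comes out first.
There are 12 + 28 + 33 + 46 + 15 = 134 non-beige ribbons altogether.
After those, each further ribbon must be beige, so 134 + 3 = 137 draws guarantee 3 beige ribbons.

137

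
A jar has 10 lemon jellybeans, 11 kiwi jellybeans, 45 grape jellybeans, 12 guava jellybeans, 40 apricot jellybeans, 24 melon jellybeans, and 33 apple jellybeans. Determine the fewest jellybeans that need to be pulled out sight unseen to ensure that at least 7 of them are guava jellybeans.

In the worst case for collecting guava jellybeans, every non-guava jellybean comes out first.
There are 10 + 11 + 45 + 40 + 24 + 33 = 163 non-guava jellybeans altogether.
After those, each further jellybean must be guava, so 163 + 7 = 170 draws guarantee 7 guava jellybeans.

170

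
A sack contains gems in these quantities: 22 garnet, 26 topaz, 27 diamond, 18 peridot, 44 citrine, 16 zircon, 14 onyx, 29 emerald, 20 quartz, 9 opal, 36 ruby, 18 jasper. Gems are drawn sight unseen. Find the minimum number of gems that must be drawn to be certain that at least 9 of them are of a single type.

97

The 12 types are the holes; the gems drawn are the pigeons.
To avoid 9 of any one type, the worst case takes at most 8 of each type.
That gives 8 + 8 + 8 + 8 + 8 + 8 + 8 + 8 + 8 + 8 + 8 + 8 = 96 gems with no type reaching 9.
The next gem forces some type to 9, so 96 + 1 = 97.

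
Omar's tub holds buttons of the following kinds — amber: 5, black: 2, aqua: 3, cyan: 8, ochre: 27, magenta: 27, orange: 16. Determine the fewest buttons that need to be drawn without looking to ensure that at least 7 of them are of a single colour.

35

By the pigeonhole principle, put each drawn button into a box by colour. The largest draw with every box below 7 takes min(count, 6) from each colour; colours with fewer than 6 contribute all they have.
Σ min(cᵢ, 6) = 5 + 2 + 3 + 6 + 6 + 6 + 6 = 34.
Draw number 34 + 1 = 35 must push one box to 7.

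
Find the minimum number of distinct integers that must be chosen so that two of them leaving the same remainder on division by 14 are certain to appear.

15

The 14 residue classes mod 14 are the pigeonholes.
With 14 integers one could put 1 in each residue class and have no class reach 2.
The 15th integer pushes some class to 2, so 14·1 + 1 = 15.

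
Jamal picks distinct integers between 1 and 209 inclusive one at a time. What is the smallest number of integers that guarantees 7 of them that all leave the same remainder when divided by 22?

133

By the pigeonhole principle, the 22 residue classes mod 22 are the pigeonholes.
With 132 integers one could put 6 in each residue class and have no class reach 7.
The 133rd integer pushes some class to 7, so 22·6 + 1 = 133.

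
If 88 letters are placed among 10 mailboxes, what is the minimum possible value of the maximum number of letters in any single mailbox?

9

The 10 mailboxes are the holes and the 88 letters are the pigeons.
If every mailbox held at most 8 letters, the total would be at most 10 × 8 = 80, which is less than 88.
So some mailbox holds at least ⌈88/10⌉ = 9 letters.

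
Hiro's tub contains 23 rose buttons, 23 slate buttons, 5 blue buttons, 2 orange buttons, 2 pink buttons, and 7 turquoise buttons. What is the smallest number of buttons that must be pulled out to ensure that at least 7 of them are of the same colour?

28

An adversary could hand out at most 6 buttons per colour (blue, orange, pink run out sooner): 6 + 6 + 5 + 2 + 2 + 6 = 27 buttons and still no colour has 7.
Pigeonhole: one more button lands in a colour already at 6, so 28 draws are enough and 27 are not.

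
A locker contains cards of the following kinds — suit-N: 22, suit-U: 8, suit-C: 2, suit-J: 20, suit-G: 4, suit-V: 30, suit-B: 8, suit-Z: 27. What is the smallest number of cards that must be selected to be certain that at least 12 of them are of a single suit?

67

An adversary could hand out at most 11 cards per suit (4 suits run out sooner): 11 + 8 + 2 + 11 + 4 + 11 + 8 + 11 = 66 cards and still no suit has 12.
One more card lands in a suit already at 11, so 67 draws are enough and 66 are not.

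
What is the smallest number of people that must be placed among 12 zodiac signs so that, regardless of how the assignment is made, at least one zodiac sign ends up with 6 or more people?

61

With 60 people one could put exactly 5 in each of the 12 zodiac signs, and no zodiac sign would reach 6.
By the pigeonhole principle, one more person must land in a zodiac sign that already has 5, giving it 6.
So 12 × 5 + 1 = 61 people are required.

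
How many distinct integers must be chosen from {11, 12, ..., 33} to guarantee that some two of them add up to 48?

15

Group the elements by complementary pair {x, 48−x}: {15,33}, {16,32}, {17,31}, …, giving 9 two-element pairs, the single value 24 (it cannot pair with itself since the integers are distinct), and 4 integers whose partner 48−x falls outside [11,33].
Pigeonhole: treating each of those 14 groups as a pigeonhole, one can pick one integer per group — 14 integers — with no two summing to 48.
The 15th integer lands in an occupied pair, forcing a sum of 48.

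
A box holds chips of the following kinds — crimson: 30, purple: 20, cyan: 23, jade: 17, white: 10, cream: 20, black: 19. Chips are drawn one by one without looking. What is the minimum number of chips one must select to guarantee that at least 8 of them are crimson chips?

In the worst case for collecting crimson chips, every non-crimson chip comes out first.
There are 20 + 23 + 17 + 10 + 20 + 19 = 109 non-crimson chips altogether.
After those, each further chip must be crimson, so 109 + 8 = 117 draws guarantee 8 crimson chips.

117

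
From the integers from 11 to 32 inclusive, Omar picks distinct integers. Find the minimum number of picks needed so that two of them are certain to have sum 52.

Two chosen integers sum to 52 exactly when both halves of some pair {x, 52−x} with 20 ≤ x ≤ 52−x ≤ 32 are chosen — 6 such pairs.
The remaining 10 elements (those with no distinct partner in range) can never complete a 52-sum, so the worst case takes all of them and one from each pair: 10 + 6 = 16.
Pigeonhole: the 17th integer has to be the second member of some pair, so 16 + 1 = 17.

17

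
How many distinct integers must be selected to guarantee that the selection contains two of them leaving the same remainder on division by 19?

20

By pigeonhole, the 19 residue classes mod 19 are the pigeonholes.
With 19 integers one could put 1 in each residue class and have no class reach 2.
The 20th integer pushes some class to 2, so 19·1 + 1 = 20.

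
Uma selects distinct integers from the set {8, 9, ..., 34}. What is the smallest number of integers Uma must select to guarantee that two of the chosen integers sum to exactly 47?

Two chosen integers sum to 47 exactly when both halves of some pair {x, 47−x} with 13 ≤ x ≤ 47−x ≤ 34 are chosen — 11 such pairs.
The remaining 5 elements (those with no distinct partner in range) can never complete a 47-sum, so the worst case takes all of them and one from each pair: 5 + 11 = 16.
The 17th integer has to be the second member of some pair, so 16 + 1 = 17.

17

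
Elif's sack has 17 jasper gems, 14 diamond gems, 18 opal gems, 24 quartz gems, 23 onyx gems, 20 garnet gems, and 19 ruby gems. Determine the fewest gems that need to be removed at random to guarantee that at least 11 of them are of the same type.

71

Pigeonhole: the 7 types are the holes; the gems drawn are the pigeons.
To avoid 11 of any one type, the worst case takes at most 10 of each type.
That gives 10 + 10 + 10 + 10 + 10 + 10 + 10 = 70 gems with no type reaching 11.
The next gem forces some type to 11, so 70 + 1 = 71.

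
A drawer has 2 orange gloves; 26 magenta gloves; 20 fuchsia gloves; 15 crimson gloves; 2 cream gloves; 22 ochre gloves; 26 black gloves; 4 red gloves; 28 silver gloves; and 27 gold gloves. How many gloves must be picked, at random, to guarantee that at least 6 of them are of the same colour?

The 10 colours are the holes; the gloves drawn are the pigeons.
To avoid 6 of any one colour, the worst case takes at most 5 of each colour, or every glove of a colour that has fewer than 5.
That gives 2 + 5 + 5 + 5 + 2 + 5 + 5 + 4 + 5 + 5 = 43 gloves with no colour reaching 6.
The next glove forces some colour to 6, so 43 + 1 = 44.

44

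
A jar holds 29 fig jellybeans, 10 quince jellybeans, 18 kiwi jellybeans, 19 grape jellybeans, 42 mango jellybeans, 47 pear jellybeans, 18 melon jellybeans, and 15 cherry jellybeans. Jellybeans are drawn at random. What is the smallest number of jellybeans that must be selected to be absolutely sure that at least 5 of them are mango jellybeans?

161

In the worst case for collecting mango jellybeans, every non-mango jellybean comes out first.
There are 29 + 10 + 18 + 19 + 47 + 18 + 15 = 156 non-mango jellybeans altogether.
After those, each further jellybean must be mango, so 156 + 5 = 161 draws guarantee 5 mango jellybeans.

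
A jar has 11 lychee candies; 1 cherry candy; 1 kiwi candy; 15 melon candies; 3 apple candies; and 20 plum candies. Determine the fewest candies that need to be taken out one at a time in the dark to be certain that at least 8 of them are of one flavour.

27

Put each drawn candy into a box by flavour. The largest draw with every box below 8 takes min(count, 7) from each flavour; flavours with fewer than 7 contribute all they have.
Σ min(cᵢ, 7) = 7 + 1 + 1 + 7 + 3 + 7 = 26.
Draw number 26 + 1 = 27 must push one box to 8.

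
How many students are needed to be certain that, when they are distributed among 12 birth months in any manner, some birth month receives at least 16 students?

With 180 students one could put exactly 15 in each of the 12 birth months, and no birth month would reach 16.
By the pigeonhole principle, one more student must land in a birth month that already has 15, giving it 16.
So 12 × 15 + 1 = 181 students are required.

181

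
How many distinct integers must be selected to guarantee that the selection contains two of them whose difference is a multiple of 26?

Integers whose pairwise differences are multiples of 26 are exactly those sharing a remainder mod 26. The 26 residue classes mod 26 are the pigeonholes.
With 26 integers one could put 1 in each residue class and have no class reach 2.
The 27th integer pushes some class to 2, so 26·1 + 1 = 27.

27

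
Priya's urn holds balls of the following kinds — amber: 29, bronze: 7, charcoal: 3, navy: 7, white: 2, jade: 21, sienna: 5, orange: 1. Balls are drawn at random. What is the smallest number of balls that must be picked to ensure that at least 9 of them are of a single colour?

42

An adversary could hand out at most 8 balls per colour (6 colours run out sooner): 8 + 7 + 3 + 7 + 2 + 8 + 5 + 1 = 41 balls and still no colour has 9.
Pigeonhole: one more ball lands in a colour already at 8, so 42 draws are enough and 41 are not.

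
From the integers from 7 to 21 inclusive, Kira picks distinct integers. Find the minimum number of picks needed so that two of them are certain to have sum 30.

A set avoiding the sum 30 can contain at most one of each pair {x, 30−x}, plus the 3 elements whose complement lies outside the range or equal to its own complement.
The integers 7, …, 15 (9 of them) are such a set: any two sum to at least 7+8 = 15 and at most 14+15 = 29 < 30.
By pigeonhole, any 10th integer completes one of the 6 pairs, so 10 choices force a sum of 30.

10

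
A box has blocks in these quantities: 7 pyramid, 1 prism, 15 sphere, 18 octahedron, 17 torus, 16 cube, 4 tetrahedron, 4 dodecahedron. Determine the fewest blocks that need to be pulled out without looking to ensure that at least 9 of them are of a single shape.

49

An adversary could hand out at most 8 blocks per shape (4 shapes run out sooner): 7 + 1 + 8 + 8 + 8 + 8 + 4 + 4 = 48 blocks and still no shape has 9.
One more block lands in a shape already at 8, so 49 draws are enough and 48 are not.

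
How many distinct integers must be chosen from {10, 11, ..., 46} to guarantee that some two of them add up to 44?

Group the elements by complementary pair {x, 44−x}: {10,34}, {11,33}, {12,32}, …, giving 12 two-element pairs, the single value 22 (it cannot pair with itself since the integers are distinct), and 12 integers whose partner 44−x falls outside [10,46].
Pigeonhole: treating each of those 25 groups as a pigeonhole, one can pick one integer per group — 25 integers — with no two summing to 44.
The 26th integer lands in an occupied pair, forcing a sum of 44.

26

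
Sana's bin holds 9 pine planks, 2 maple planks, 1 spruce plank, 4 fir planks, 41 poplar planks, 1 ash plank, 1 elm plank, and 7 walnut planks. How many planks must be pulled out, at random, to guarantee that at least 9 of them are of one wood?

By the pigeonhole principle, the 8 woods are the holes; the planks drawn are the pigeons.
To avoid 9 of any one wood, the worst case takes at most 8 of each wood, or every plank of a wood that has fewer than 8.
That gives 8 + 2 + 1 + 4 + 8 + 1 + 1 + 7 = 32 planks with no wood reaching 9.
The next plank forces some wood to 9, so 32 + 1 = 33.

33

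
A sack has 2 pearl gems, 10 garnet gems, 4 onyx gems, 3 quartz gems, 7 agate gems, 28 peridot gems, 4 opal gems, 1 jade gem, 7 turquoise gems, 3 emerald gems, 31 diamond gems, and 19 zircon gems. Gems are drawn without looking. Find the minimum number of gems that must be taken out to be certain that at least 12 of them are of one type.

75

An adversary could hand out at most 11 gems per type (9 types run out sooner): 2 + 10 + 4 + 3 + 7 + 11 + 4 + 1 + 7 + 3 + 11 + 11 = 74 gems and still no type has 12.
One more gem lands in a type already at 11, so 75 draws are enough and 74 are not.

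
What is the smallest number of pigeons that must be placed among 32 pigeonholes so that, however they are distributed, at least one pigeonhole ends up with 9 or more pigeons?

257

With 256 pigeons one could put exactly 8 in each of the 32 pigeonholes, and no pigeonhole would reach 9.
By pigeonhole, one more pigeon must land in a pigeonhole that already has 8, giving it 9.
So 32 × 8 + 1 = 257 pigeons are required.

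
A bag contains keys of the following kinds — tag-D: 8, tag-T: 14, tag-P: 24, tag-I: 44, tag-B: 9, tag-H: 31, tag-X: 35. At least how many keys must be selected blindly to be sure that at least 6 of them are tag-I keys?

127

In the worst case for collecting tag-I keys, every non-tag-I key comes out first.
There are 8 + 14 + 24 + 9 + 31 + 35 = 121 non-tag-I keys altogether.
After those, each further key must be tag-I, so 121 + 6 = 127 draws guarantee 6 tag-I keys.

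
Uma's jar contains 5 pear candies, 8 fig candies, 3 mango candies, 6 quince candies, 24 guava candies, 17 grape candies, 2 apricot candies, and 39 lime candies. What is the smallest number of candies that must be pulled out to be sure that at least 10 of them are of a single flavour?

52

An adversary could hand out at most 9 candies per flavour (5 flavours run out sooner): 5 + 8 + 3 + 6 + 9 + 9 + 2 + 9 = 51 candies and still no flavour has 10.
By pigeonhole, one more candy lands in a flavour already at 9, so 52 draws are enough and 51 are not.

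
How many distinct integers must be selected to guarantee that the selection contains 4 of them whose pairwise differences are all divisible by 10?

31

Integers whose pairwise differences are multiples of 10 are exactly those sharing a remainder mod 10. By pigeonhole, the 10 residue classes mod 10 are the pigeonholes.
With 30 integers one could put 3 in each residue class and have no class reach 4.
The 31st integer pushes some class to 4, so 10·3 + 1 = 31.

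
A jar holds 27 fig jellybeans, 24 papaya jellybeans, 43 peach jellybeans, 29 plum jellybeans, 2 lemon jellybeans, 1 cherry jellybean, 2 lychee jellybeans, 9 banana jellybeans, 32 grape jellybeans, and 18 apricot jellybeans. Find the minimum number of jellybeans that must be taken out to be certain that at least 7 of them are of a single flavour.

48

An adversary could hand out at most 6 jellybeans per flavour (lemon, cherry, lychee run out sooner): 6 + 6 + 6 + 6 + 2 + 1 + 2 + 6 + 6 + 6 = 47 jellybeans and still no flavour has 7.
One more jellybean lands in a flavour already at 6, so 48 draws are enough and 47 are not.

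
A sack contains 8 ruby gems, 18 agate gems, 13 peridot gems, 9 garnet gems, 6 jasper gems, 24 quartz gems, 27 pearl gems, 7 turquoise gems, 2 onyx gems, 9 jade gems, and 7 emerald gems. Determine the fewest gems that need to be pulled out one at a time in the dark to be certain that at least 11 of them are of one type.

The 11 types are the holes; the gems drawn are the pigeons.
To avoid 11 of any one type, the worst case takes at most 10 of each type, or every gem of a type that has fewer than 10.
That gives 8 + 10 + 10 + 9 + 6 + 10 + 10 + 7 + 2 + 9 + 7 = 88 gems with no type reaching 11.
The next gem forces some type to 11, so 88 + 1 = 89.

89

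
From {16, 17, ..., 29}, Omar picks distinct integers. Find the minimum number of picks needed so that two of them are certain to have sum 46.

Two chosen integers sum to 46 exactly when both halves of some pair {x, 46−x} with 17 ≤ x ≤ 46−x ≤ 29 are chosen — 6 such pairs.
The remaining 2 elements (those with no distinct partner in range) can never complete a 46-sum, so the worst case takes all of them and one from each pair: 2 + 6 = 8.
By the pigeonhole principle, the 9th integer has to be the second member of some pair, so 8 + 1 = 9.

9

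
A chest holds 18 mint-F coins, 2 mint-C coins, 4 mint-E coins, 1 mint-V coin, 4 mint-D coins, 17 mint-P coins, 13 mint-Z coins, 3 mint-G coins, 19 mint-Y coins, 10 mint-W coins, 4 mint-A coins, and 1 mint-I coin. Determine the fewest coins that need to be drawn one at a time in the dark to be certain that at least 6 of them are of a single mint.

An adversary could hand out at most 5 coins per mint (7 mints run out sooner): 5 + 2 + 4 + 1 + 4 + 5 + 5 + 3 + 5 + 5 + 4 + 1 = 44 coins and still no mint has 6.
By pigeonhole, one more coin lands in a mint already at 5, so 45 draws are enough and 44 are not.

45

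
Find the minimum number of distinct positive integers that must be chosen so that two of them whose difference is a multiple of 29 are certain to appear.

30

Integers whose pairwise differences are multiples of 29 are exactly those sharing a remainder mod 29. The 29 residue classes mod 29 are the pigeonholes.
With 29 integers one could put 1 in each residue class and have no class reach 2.
The 30th integer pushes some class to 2, so 29·1 + 1 = 30.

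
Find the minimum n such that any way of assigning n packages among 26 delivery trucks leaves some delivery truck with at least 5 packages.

With 104 packages one could put exactly 4 in each of the 26 delivery trucks, and no delivery truck would reach 5.
One more package must land in a delivery truck that already has 4, giving it 5.
So 26 × 4 + 1 = 105 packages are required.

105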